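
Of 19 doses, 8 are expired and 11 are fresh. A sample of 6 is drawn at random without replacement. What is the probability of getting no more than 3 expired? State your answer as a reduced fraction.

539/646

There are C(19,6) = 27132 ways to choose the 6.
Favorable selections (no more than 3 expired): C(8,0)·C(11,6) + C(8,1)·C(11,5) + C(8,2)·C(11,4) + C(8,3)·C(11,3) = 462 + 3696 + 9240 + 9240 = 22638.
Probability = 22638/27132 = 539/646.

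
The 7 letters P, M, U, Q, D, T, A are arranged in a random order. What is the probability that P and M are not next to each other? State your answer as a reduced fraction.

5/7

There are 7! = 5040 arrangements.
Arrangements with P and M adjacent: 2·6! = 1440.
So not adjacent: 5040 − 1440 = 3600, probability 3600/5040 = 5/7.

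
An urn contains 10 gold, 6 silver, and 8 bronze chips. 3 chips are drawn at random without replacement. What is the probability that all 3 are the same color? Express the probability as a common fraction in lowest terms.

There are C(24,3) = 2024 ways to draw 3 chips.
All same color: C(10,3) + C(6,3) + C(8,3) = 120 + 20 + 56 = 196.
Probability = 196/2024 = 49/506.

49/506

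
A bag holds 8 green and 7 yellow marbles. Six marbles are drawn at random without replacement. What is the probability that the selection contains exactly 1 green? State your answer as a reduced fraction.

24/715

Total number of selections: C(15,6) = 5005.
Selections with exactly 1 green: choose 1 of the 8 green and 5 of the 7 yellow, C(8,1)·C(7,5) = 8·21 = 168.
Probability = 168/5005 = 24/715.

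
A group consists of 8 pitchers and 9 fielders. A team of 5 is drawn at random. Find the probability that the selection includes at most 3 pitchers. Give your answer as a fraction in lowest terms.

Total selections: C(17,5) = 6188.
Count the complement (more than 3 pitchers): C(8,4)·C(9,1) + C(8,5)·C(9,0) = 630 + 56 = 686.
Probability = 1 − 686/6188 = 5502/6188 = 393/442.

393/442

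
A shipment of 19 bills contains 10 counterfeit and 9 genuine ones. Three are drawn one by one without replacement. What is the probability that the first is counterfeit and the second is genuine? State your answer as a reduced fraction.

Multiply the conditional probabilities at each draw: 10/19 · 9/18 = 90/342 = 5/19.

5/19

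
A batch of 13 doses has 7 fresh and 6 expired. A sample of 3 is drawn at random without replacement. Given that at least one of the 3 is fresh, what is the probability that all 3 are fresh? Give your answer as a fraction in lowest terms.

Work in counts. Selections with at least one fresh: C(13,3) − C(6,3) = 286 − 20 = 266.
Of those, selections where all 3 are fresh: C(7,3) = 35.
Conditional probability = 35/266 = 5/38.

5/38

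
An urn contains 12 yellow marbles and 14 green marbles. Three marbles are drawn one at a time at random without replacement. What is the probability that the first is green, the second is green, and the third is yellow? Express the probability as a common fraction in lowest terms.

Multiply the conditional probabilities at each draw: 14/26 · 13/25 · 12/24 = 2184/15600 = 7/50.

7/50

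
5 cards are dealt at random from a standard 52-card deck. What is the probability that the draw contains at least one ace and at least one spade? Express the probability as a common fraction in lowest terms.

There are C(52,5) = 2598960 possible draws.
By inclusion-exclusion on the complements, draws missing all aces or all spades: C(48,5) + C(39,5) − C(36,5) = 1712304 + 575757 − 376992 = 1911069.
So draws with at least one of each: 2598960 − 1911069 = 687891, probability 687891/2598960 = 229297/866320.

229297/866320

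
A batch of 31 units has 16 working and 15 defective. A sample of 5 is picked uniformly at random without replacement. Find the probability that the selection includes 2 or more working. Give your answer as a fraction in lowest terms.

6908/8091

There are C(31,5) = 169911 ways to choose the 5.
Count the complement (fewer than 2 working): C(16,0)·C(15,5) + C(16,1)·C(15,4) = 3003 + 21840 = 24843.
Probability = 1 − 24843/169911 = 145068/169911 = 6908/8091.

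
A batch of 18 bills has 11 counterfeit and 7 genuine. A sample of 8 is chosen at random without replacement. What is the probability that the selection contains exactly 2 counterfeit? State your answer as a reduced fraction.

There are C(18,8) = 43758 ways to choose 8 from 18.
Selections with exactly 2 counterfeit: choose 2 of the 11 counterfeit and 6 of the 7 genuine, C(11,2)·C(7,6) = 55·7 = 385.
Probability = 385/43758 = 35/3978.

35/3978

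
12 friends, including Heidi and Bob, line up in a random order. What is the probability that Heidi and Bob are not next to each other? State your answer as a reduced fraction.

5/6

There are 12! = 479001600 arrangements.
Arrangements with Heidi and Bob adjacent: 2·11! = 79833600.
So not adjacent: 479001600 − 79833600 = 399168000, probability 399168000/479001600 = 5/6.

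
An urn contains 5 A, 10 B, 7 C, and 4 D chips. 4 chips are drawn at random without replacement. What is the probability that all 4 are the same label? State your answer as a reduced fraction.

251/14950

There are C(26,4) = 14950 ways to draw 4 chips.
All same label: C(5,4) + C(10,4) + C(7,4) + C(4,4) = 5 + 210 + 35 + 1 = 251.
Probability = 251/14950.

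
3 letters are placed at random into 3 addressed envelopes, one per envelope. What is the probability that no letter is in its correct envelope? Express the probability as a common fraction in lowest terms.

1/3

There are 3! = 6 assignments.
By inclusion-exclusion, assignments with no fixed points: C(3,0)·3! − C(3,1)·2! + C(3,2)·1! − C(3,3)·0! = 2.
Probability = 2/6 = 1/3.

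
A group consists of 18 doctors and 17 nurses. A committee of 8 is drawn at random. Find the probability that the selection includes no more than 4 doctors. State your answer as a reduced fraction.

12269/19778

There are C(35,8) = 23535820 ways to choose the 8.
Count the complement (more than 4 doctors): C(18,5)·C(17,3) + C(18,6)·C(17,2) + C(18,7)·C(17,1) + C(18,8)·C(17,0) = 5826240 + 2524704 + 541008 + 43758 = 8935710.
Probability = 1 − 8935710/23535820 = 14600110/23535820 = 12269/19778.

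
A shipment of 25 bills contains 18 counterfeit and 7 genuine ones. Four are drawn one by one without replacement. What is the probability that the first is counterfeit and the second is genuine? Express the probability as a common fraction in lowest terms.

21/100

Multiply the conditional probabilities at each draw: 18/25 · 7/24 = 126/600 = 21/100.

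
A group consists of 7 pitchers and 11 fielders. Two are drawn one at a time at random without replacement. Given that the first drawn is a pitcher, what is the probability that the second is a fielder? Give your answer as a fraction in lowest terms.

11/17

After removing one pitcher, 17 remain: 6 pitchers and 11 fielders.
So the probability the next is a fielder is 11/17.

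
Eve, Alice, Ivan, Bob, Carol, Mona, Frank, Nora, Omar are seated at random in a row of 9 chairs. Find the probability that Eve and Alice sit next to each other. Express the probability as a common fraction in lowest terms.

There are 9! = 362880 arrangements.
Treat Eve and Alice as a block: 8! arrangements of the blocks × 2 orders within the block = 2·40320 = 80640.
Probability = 80640/362880 = 2/9.

2/9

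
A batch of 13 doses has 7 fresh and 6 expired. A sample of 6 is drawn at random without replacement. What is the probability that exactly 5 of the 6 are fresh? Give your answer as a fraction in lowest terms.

21/286

There are C(13,6) = 1716 ways to choose 6 from 13.
Selections with exactly 5 fresh: choose 5 of the 7 fresh and 1 of the 6 expired, C(7,5)·C(6,1) = 21·6 = 126.
Probability = 126/1716 = 21/286.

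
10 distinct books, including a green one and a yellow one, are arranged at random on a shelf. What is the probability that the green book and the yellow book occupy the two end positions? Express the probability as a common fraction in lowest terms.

There are 10! = 3628800 arrangements.
Place the green book and the yellow book at the ends in 2 ways, arrange the remaining 8 in 8! = 40320 ways: 2·40320 = 80640.
Probability = 80640/3628800 = 1/45.

1/45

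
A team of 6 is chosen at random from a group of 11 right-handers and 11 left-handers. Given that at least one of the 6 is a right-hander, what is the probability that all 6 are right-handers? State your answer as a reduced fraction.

Work in counts. Selections with at least one right-hander: C(22,6) − C(11,6) = 74613 − 462 = 74151.
Of those, selections where all 6 are right-handers: C(11,6) = 462.
Conditional probability = 462/74151 = 2/321.

2/321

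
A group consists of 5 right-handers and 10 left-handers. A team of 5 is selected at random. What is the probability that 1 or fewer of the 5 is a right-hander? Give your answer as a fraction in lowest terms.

Total selections: C(15,5) = 3003.
Favorable selections (1 or fewer right-hander): C(5,0)·C(10,5) + C(5,1)·C(10,4) = 252 + 1050 = 1302.
Probability = 1302/3003 = 62/143.

62/143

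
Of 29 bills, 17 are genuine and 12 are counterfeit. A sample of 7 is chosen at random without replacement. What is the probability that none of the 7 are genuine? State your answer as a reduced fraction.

There are C(29,7) = 1560780 possible selections.
Selections with no genuine (all counterfeit): C(12,7) = 792.
Probability = 792/1560780 = 22/43355.

22/43355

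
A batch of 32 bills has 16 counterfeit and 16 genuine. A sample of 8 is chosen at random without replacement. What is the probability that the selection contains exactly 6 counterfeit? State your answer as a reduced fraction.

The sample space is all 8-subsets of the 32: C(32,8) = 10518300.
Selections with exactly 6 counterfeit: choose 6 of the 16 counterfeit and 2 of the 16 genuine, C(16,6)·C(16,2) = 8008·120 = 960960.
Probability = 960960/10518300 = 1232/13485.

1232/13485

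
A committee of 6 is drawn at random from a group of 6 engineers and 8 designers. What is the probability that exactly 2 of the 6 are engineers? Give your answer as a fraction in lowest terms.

The sample space is all 6-subsets of the 14: C(14,6) = 3003.
Selections with exactly 2 engineers: choose 2 of the 6 engineers and 4 of the 8 designers, C(6,2)·C(8,4) = 15·70 = 1050.
Probability = 1050/3003 = 50/143.

50/143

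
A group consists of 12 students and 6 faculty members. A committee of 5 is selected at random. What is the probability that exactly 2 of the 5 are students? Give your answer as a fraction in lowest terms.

55/357

The sample space is all 5-subsets of the 18: C(18,5) = 8568.
Selections with exactly 2 students: choose 2 of the 12 students and 3 of the 6 faculty members, C(12,2)·C(6,3) = 66·20 = 1320.
Probability = 1320/8568 = 55/357.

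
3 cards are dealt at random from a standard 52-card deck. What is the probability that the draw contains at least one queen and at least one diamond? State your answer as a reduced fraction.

33/260

There are C(52,3) = 22100 possible draws.
By inclusion-exclusion on the complements, draws missing all queens or all diamonds: C(48,3) + C(39,3) − C(36,3) = 17296 + 9139 − 7140 = 19295.
So draws with at least one of each: 22100 − 19295 = 2805, probability 2805/22100 = 33/260.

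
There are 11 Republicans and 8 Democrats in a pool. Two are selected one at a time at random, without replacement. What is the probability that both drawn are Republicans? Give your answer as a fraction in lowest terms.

Multiply the conditional probabilities at each draw: 11/19 · 10/18 = 110/342 = 55/171.

55/171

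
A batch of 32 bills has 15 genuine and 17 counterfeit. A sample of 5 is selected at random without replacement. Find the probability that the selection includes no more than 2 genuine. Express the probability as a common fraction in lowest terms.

There are C(32,5) = 201376 ways to choose the 5.
Favorable selections (no more than 2 genuine): C(15,0)·C(17,5) + C(15,1)·C(17,4) + C(15,2)·C(17,3) = 6188 + 35700 + 71400 = 113288.
Probability = 113288/201376 = 2023/3596.

2023/3596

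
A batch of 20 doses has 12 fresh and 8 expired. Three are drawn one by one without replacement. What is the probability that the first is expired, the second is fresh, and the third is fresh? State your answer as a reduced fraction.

Multiply the conditional probabilities at each draw: 8/20 · 12/19 · 11/18 = 1056/6840 = 44/285.

44/285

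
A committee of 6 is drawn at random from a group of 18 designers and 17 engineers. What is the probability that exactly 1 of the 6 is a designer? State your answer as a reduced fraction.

The sample space is all 6-subsets of the 35: C(35,6) = 1623160.
Selections with exactly 1 designer: choose 1 of the 18 designers and 5 of the 17 engineers, C(18,1)·C(17,5) = 18·6188 = 111384.
Probability = 111384/1623160 = 117/1705.

117/1705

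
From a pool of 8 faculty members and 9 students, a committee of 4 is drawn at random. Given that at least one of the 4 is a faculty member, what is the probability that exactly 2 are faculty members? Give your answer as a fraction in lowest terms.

Work in counts. Selections with at least one faculty member: C(17,4) − C(9,4) = 2380 − 126 = 2254.
Of those, selections where exactly 2 are faculty members: C(8,2)·C(9,2) = 28·36 = 1008.
Conditional probability = 1008/2254 = 72/161.

72/161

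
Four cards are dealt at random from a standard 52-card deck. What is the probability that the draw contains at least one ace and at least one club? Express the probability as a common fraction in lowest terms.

There are C(52,4) = 270725 possible draws.
By inclusion-exclusion on the complements, draws missing all aces or all clubs: C(48,4) + C(39,4) − C(36,4) = 194580 + 82251 − 58905 = 217926.
So draws with at least one of each: 270725 − 217926 = 52799, probability 52799/270725.

52799/270725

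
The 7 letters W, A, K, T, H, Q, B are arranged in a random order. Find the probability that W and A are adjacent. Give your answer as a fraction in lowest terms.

There are 7! = 5040 arrangements.
Treat W and A as a block: 6! arrangements of the blocks × 2 orders within the block = 2·720 = 1440.
Probability = 1440/5040 = 2/7.

2/7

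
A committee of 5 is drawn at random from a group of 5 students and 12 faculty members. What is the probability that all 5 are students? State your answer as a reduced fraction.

1/6188

There are C(17,5) = 6188 possible selections.
Selections with all students: C(5,5) = 1.
Probability = 1/6188.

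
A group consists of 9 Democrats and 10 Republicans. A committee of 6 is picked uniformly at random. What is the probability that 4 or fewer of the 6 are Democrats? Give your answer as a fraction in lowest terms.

307/323

There are C(19,6) = 27132 ways to choose the 6.
Count the complement (more than 4 Democrats): C(9,5)·C(10,1) + C(9,6)·C(10,0) = 1260 + 84 = 1344.
Probability = 1 − 1344/27132 = 25788/27132 = 307/323.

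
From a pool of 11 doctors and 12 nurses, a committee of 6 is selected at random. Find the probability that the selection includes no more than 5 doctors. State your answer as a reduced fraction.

Total selections: C(23,6) = 100947.
The complement is exactly 6 doctors: C(11,6)·C(12,0) = 462.
Probability = 1 − 462/100947 = 100485/100947 = 435/437.

435/437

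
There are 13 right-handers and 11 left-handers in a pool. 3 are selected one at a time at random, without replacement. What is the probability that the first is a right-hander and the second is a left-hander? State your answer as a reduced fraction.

143/552

Multiply the conditional probabilities at each draw: 13/24 · 11/23 = 143/552.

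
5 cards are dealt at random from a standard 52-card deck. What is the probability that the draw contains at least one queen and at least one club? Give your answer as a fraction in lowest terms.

229297/866320

There are C(52,5) = 2598960 possible draws.
By inclusion-exclusion on the complements, draws missing all queens or all clubs: C(48,5) + C(39,5) − C(36,5) = 1712304 + 575757 − 376992 = 1911069.
So draws with at least one of each: 2598960 − 1911069 = 687891, probability 687891/2598960 = 229297/866320.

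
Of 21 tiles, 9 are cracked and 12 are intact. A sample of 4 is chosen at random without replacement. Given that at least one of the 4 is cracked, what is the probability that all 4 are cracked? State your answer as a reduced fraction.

7/305

Work in counts. Selections with at least one cracked: C(21,4) − C(12,4) = 5985 − 495 = 5490.
Of those, selections where all 4 are cracked: C(9,4) = 126.
Conditional probability = 126/5490 = 7/305.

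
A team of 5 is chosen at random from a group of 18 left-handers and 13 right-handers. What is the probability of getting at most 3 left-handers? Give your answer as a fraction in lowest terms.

There are C(31,5) = 169911 ways to choose the 5.
Count the complement (more than 3 left-handers): C(18,4)·C(13,1) + C(18,5)·C(13,0) = 39780 + 8568 = 48348.
Probability = 1 − 48348/169911 = 121563/169911 = 13507/18879.

13507/18879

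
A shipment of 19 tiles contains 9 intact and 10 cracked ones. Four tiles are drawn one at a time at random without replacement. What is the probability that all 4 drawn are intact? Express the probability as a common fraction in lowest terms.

21/646

Multiply the conditional probabilities at each draw: 9/19 · 8/18 · 7/17 · 6/16 = 3024/93024 = 21/646.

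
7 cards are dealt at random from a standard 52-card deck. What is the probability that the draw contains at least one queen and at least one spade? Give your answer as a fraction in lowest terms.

There are C(52,7) = 133784560 possible draws.
By inclusion-exclusion on the complements, draws missing all queens or all spades: C(48,7) + C(39,7) − C(36,7) = 73629072 + 15380937 − 8347680 = 80662329.
So draws with at least one of each: 133784560 − 80662329 = 53122231, probability 53122231/133784560.

53122231/133784560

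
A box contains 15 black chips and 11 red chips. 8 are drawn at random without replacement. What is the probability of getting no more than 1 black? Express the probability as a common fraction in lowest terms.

There are C(26,8) = 1562275 ways to choose the 8.
Favorable selections (no more than 1 black): C(15,0)·C(11,8) + C(15,1)·C(11,7) = 165 + 4950 = 5115.
Probability = 5115/1562275 = 93/28405.

93/28405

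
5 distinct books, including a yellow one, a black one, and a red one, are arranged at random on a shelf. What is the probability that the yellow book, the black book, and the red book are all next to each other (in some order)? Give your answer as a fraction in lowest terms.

3/10

There are 5! = 120 arrangements.
Treat the three as one block: 3! placements × 3! orders within the block = 6·6 = 36.
Probability = 36/120 = 3/10.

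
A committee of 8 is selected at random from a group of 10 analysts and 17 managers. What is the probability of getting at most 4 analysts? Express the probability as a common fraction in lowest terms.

44846/49335

There are C(27,8) = 2220075 ways to choose the 8.
Count the complement (more than 4 analysts): C(10,5)·C(17,3) + C(10,6)·C(17,2) + C(10,7)·C(17,1) + C(10,8)·C(17,0) = 171360 + 28560 + 2040 + 45 = 202005.
Probability = 1 − 202005/2220075 = 2018070/2220075 = 44846/49335.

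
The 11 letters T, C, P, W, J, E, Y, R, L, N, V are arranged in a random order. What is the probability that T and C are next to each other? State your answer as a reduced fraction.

2/11

There are 11! = 39916800 arrangements.
Treat T and C as a block: 10! arrangements of the blocks × 2 orders within the block = 2·3628800 = 7257600.
Probability = 7257600/39916800 = 2/11.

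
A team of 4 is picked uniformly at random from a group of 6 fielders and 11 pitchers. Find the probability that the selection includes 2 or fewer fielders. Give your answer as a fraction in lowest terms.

There are C(17,4) = 2380 ways to choose the 4.
Count the complement (more than 2 fielders): C(6,3)·C(11,1) + C(6,4)·C(11,0) = 220 + 15 = 235.
Probability = 1 − 235/2380 = 2145/2380 = 429/476.

429/476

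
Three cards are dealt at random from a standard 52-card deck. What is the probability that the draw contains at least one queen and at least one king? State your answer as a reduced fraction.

There are C(52,3) = 22100 possible draws.
By inclusion-exclusion on the complements, draws missing all queens or all kings: C(48,3) + C(48,3) − C(44,3) = 17296 + 17296 − 13244 = 21348.
So draws with at least one of each: 22100 − 21348 = 752, probability 752/22100 = 188/5525.

188/5525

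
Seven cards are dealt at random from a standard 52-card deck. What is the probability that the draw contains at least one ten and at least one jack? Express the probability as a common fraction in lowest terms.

There are C(52,7) = 133784560 possible draws.
By inclusion-exclusion on the complements, draws missing all tens or all jacks: C(48,7) + C(48,7) − C(44,7) = 73629072 + 73629072 − 38320568 = 108937576.
So draws with at least one of each: 133784560 − 108937576 = 24846984, probability 24846984/133784560 = 3105873/16723070.

3105873/16723070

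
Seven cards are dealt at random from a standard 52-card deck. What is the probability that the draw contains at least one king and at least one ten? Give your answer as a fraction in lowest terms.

There are C(52,7) = 133784560 possible draws.
By inclusion-exclusion on the complements, draws missing all kings or all tens: C(48,7) + C(48,7) − C(44,7) = 73629072 + 73629072 − 38320568 = 108937576.
So draws with at least one of each: 133784560 − 108937576 = 24846984, probability 24846984/133784560 = 3105873/16723070.

3105873/16723070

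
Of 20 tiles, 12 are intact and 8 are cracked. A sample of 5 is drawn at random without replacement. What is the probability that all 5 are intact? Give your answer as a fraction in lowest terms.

There are C(20,5) = 15504 possible selections.
Selections with all intact: C(12,5) = 792.
Probability = 792/15504 = 33/646.

33/646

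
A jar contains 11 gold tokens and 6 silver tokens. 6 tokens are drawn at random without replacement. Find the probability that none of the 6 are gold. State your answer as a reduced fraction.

There are C(17,6) = 12376 possible selections.
Selections with no gold (all silver): C(6,6) = 1.
Probability = 1/12376.

1/12376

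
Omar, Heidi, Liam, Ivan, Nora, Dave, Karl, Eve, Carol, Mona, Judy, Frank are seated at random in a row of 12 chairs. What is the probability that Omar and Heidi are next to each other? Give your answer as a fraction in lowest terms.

There are 12! = 479001600 arrangements.
Treat Omar and Heidi as a block: 11! arrangements of the blocks × 2 orders within the block = 2·39916800 = 79833600.
Probability = 79833600/479001600 = 1/6.

1/6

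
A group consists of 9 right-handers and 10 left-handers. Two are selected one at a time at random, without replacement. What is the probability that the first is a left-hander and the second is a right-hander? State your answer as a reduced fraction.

5/19

Multiply the conditional probabilities at each draw: 10/19 · 9/18 = 90/342 = 5/19.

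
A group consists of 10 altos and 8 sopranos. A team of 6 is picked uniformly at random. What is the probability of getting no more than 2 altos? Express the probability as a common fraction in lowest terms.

Total selections: C(18,6) = 18564.
Favorable selections (no more than 2 altos): C(10,0)·C(8,6) + C(10,1)·C(8,5) + C(10,2)·C(8,4) = 28 + 560 + 3150 = 3738.
Probability = 3738/18564 = 89/442.

89/442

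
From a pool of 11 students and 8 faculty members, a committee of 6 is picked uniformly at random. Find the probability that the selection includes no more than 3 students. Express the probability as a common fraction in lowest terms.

327/646

There are C(19,6) = 27132 ways to choose the 6.
Favorable selections (no more than 3 students): C(11,0)·C(8,6) + C(11,1)·C(8,5) + C(11,2)·C(8,4) + C(11,3)·C(8,3) = 28 + 616 + 3850 + 9240 = 13734.
Probability = 13734/27132 = 327/646.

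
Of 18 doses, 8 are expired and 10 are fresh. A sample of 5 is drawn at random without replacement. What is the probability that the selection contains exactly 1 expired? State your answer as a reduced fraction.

10/51

The sample space is all 5-subsets of the 18: C(18,5) = 8568.
Selections with exactly 1 expired: choose 1 of the 8 expired and 4 of the 10 fresh, C(8,1)·C(10,4) = 8·210 = 1680.
Probability = 1680/8568 = 10/51.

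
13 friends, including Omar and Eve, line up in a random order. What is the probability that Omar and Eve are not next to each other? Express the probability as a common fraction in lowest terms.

11/13

There are 13! = 6227020800 arrangements.
Arrangements with Omar and Eve adjacent: 2·12! = 958003200.
So not adjacent: 6227020800 − 958003200 = 5269017600, probability 5269017600/6227020800 = 11/13.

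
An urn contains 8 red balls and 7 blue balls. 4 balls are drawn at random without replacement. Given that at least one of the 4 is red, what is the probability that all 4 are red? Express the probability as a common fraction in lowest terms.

Work in counts. Selections with at least one red: C(15,4) − C(7,4) = 1365 − 35 = 1330.
Of those, selections where all 4 are red: C(8,4) = 70.
Conditional probability = 70/1330 = 1/19.

1/19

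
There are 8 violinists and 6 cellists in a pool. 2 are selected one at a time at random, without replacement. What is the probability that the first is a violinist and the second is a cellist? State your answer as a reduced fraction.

Multiply the conditional probabilities at each draw: 8/14 · 6/13 = 48/182 = 24/91.

24/91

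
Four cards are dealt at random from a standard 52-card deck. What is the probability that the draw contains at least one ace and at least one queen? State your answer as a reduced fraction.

1332/20825

There are C(52,4) = 270725 possible draws.
By inclusion-exclusion on the complements, draws missing all aces or all queens: C(48,4) + C(48,4) − C(44,4) = 194580 + 194580 − 135751 = 253409.
So draws with at least one of each: 270725 − 253409 = 17316, probability 17316/270725 = 1332/20825.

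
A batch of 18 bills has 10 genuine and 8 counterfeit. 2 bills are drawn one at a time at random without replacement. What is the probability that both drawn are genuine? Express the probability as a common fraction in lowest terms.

Multiply the conditional probabilities at each draw: 10/18 · 9/17 = 90/306 = 5/17.

5/17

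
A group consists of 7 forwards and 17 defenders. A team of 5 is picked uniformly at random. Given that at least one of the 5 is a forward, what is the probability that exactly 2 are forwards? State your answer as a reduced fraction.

510/1297

Work in counts. Selections with at least one forward: C(24,5) − C(17,5) = 42504 − 6188 = 36316.
Of those, selections where exactly 2 are forwards: C(7,2)·C(17,3) = 21·680 = 14280.
Conditional probability = 14280/36316 = 510/1297.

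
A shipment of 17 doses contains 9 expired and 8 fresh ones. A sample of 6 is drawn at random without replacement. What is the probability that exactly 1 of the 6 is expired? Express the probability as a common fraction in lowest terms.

The sample space is all 6-subsets of the 17: C(17,6) = 12376.
Selections with exactly 1 expired: choose 1 of the 9 expired and 5 of the 8 fresh, C(9,1)·C(8,5) = 9·56 = 504.
Probability = 504/12376 = 9/221.

9/221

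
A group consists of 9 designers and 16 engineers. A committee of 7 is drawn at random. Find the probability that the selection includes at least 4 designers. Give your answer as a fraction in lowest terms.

There are C(25,7) = 480700 ways to choose the 7.
Favorable selections (at least 4 designers): C(9,4)·C(16,3) + C(9,5)·C(16,2) + C(9,6)·C(16,1) + C(9,7)·C(16,0) = 70560 + 15120 + 1344 + 36 = 87060.
Probability = 87060/480700 = 4353/24035.

4353/24035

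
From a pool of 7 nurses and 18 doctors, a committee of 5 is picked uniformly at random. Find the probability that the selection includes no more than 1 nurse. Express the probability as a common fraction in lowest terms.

714/1265

There are C(25,5) = 53130 ways to choose the 5.
Favorable selections (no more than 1 nurse): C(7,0)·C(18,5) + C(7,1)·C(18,4) = 8568 + 21420 = 29988.
Probability = 29988/53130 = 714/1265.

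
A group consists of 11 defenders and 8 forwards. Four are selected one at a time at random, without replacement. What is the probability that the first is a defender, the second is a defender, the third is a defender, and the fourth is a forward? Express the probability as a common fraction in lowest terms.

Multiply the conditional probabilities at each draw: 11/19 · 10/18 · 9/17 · 8/16 = 7920/93024 = 55/646.

55/646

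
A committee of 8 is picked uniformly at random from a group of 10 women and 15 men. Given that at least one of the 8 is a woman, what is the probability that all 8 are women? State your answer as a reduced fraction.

Work in counts. Selections with at least one woman: C(25,8) − C(15,8) = 1081575 − 6435 = 1075140.
Of those, selections where all 8 are women: C(10,8) = 45.
Conditional probability = 45/1075140 = 1/23892.

1/23892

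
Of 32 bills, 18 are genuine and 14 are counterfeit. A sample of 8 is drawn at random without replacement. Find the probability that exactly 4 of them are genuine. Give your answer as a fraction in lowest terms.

1309/4495

Total number of selections: C(32,8) = 10518300.
Selections with exactly 4 genuine: choose 4 of the 18 genuine and 4 of the 14 counterfeit, C(18,4)·C(14,4) = 3060·1001 = 3063060.
Probability = 3063060/10518300 = 1309/4495.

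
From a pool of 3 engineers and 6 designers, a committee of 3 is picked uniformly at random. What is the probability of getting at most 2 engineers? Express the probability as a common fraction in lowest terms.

Total selections: C(9,3) = 84.
The complement is exactly 3 engineers: C(3,3)·C(6,0) = 1.
Probability = 1 − 1/84 = 83/84.

83/84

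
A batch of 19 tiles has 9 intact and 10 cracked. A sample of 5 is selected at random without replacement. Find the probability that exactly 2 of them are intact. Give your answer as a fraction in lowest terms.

120/323

There are C(19,5) = 11628 ways to choose 5 from 19.
Selections with exactly 2 intact: choose 2 of the 9 intact and 3 of the 10 cracked, C(9,2)·C(10,3) = 36·120 = 4320.
Probability = 4320/11628 = 120/323.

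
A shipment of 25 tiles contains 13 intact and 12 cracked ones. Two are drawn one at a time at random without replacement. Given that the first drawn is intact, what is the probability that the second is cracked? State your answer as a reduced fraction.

1/2

After removing one intact, 24 remain: 12 intact and 12 cracked.
So the probability the next is cracked is 12/24 = 1/2.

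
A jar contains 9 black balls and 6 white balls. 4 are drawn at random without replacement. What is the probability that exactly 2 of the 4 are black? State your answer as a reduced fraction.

Total number of selections: C(15,4) = 1365.
Selections with exactly 2 black: choose 2 of the 9 black and 2 of the 6 white, C(9,2)·C(6,2) = 36·15 = 540.
Probability = 540/1365 = 36/91.

36/91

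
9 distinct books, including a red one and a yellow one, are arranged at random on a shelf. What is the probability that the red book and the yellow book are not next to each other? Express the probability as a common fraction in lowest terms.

There are 9! = 362880 arrangements.
Arrangements with the red book and the yellow book adjacent: 2·8! = 80640.
So not adjacent: 362880 − 80640 = 282240, probability 282240/362880 = 7/9.

7/9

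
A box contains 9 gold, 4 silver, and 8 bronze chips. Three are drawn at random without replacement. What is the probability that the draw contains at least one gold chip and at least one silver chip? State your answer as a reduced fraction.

There are C(21,3) = 1330 possible draws.
By inclusion-exclusion on the complements, draws missing all gold or all silver: C(12,3) + C(17,3) − C(8,3) = 220 + 680 − 56 = 844.
So draws with at least one of each: 1330 − 844 = 486, probability 486/1330 = 243/665.

243/665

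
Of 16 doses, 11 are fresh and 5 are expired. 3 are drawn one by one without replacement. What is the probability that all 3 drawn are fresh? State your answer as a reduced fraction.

33/112

Multiply the conditional probabilities at each draw: 11/16 · 10/15 · 9/14 = 990/3360 = 33/112.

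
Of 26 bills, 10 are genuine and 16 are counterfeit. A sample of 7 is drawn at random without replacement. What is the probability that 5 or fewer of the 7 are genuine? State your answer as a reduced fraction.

There are C(26,7) = 657800 ways to choose the 7.
Count the complement (more than 5 genuine): C(10,6)·C(16,1) + C(10,7)·C(16,0) = 3360 + 120 = 3480.
Probability = 1 − 3480/657800 = 654320/657800 = 16358/16445.

16358/16445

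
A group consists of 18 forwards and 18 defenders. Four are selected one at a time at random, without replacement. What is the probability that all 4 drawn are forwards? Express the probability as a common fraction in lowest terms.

4/77

Multiply the conditional probabilities at each draw: 18/36 · 17/35 · 16/34 · 15/33 = 73440/1413720 = 4/77.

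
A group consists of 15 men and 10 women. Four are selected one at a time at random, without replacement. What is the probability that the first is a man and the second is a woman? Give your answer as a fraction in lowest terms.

Multiply the conditional probabilities at each draw: 15/25 · 10/24 = 150/600 = 1/4.

1/4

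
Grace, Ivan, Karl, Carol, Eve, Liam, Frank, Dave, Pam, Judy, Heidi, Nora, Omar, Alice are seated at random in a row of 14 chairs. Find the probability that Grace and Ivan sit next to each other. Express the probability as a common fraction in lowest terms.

1/7

There are 14! = 87178291200 arrangements.
Treat Grace and Ivan as a block: 13! arrangements of the blocks × 2 orders within the block = 2·6227020800 = 12454041600.
Probability = 12454041600/87178291200 = 1/7.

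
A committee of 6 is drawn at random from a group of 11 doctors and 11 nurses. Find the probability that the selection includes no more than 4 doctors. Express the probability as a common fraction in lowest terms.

299/323

Total selections: C(22,6) = 74613.
Count the complement (more than 4 doctors): C(11,5)·C(11,1) + C(11,6)·C(11,0) = 5082 + 462 = 5544.
Probability = 1 − 5544/74613 = 69069/74613 = 299/323.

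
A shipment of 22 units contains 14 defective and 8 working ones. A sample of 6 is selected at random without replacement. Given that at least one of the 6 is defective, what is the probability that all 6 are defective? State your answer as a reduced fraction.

Work in counts. Selections with at least one defective: C(22,6) − C(8,6) = 74613 − 28 = 74585.
Of those, selections where all 6 are defective: C(14,6) = 3003.
Conditional probability = 3003/74585 = 429/10655.

429/10655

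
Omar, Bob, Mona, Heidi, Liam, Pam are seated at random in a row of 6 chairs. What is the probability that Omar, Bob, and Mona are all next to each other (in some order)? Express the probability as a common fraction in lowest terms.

1/5

There are 6! = 720 arrangements.
Treat the three as one block: 4! placements × 3! orders within the block = 24·6 = 144.
Probability = 144/720 = 1/5.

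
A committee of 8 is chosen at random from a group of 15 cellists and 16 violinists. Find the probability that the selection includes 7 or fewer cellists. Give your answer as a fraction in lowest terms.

13474/13485

There are C(31,8) = 7888725 ways to choose the 8.
The complement is exactly 8 cellists: C(15,8)·C(16,0) = 6435.
Probability = 1 − 6435/7888725 = 7882290/7888725 = 13474/13485.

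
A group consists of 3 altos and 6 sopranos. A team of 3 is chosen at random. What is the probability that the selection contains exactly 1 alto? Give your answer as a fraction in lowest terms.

15/28

The sample space is all 3-subsets of the 9: C(9,3) = 84.
Selections with exactly 1 alto: choose 1 of the 3 altos and 2 of the 6 sopranos, C(3,1)·C(6,2) = 3·15 = 45.
Probability = 45/84 = 15/28.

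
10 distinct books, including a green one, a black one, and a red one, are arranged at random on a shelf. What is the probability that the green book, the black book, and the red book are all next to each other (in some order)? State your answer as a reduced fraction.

1/15

There are 10! = 3628800 arrangements.
Treat the three as one block: 8! placements × 3! orders within the block = 40320·6 = 241920.
Probability = 241920/3628800 = 1/15.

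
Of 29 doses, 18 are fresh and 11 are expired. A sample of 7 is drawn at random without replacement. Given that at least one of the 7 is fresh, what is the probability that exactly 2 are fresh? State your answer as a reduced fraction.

Work in counts. Selections with at least one fresh: C(29,7) − C(11,7) = 1560780 − 330 = 1560450.
Of those, selections where exactly 2 are fresh: C(18,2)·C(11,5) = 153·462 = 70686.
Conditional probability = 70686/1560450 = 11781/260075.

11781/260075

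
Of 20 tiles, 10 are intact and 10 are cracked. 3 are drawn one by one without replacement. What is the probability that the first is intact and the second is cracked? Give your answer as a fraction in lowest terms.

Multiply the conditional probabilities at each draw: 10/20 · 10/19 = 100/380 = 5/19.

5/19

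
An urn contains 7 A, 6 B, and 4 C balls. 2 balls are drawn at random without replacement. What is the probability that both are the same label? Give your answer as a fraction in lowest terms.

There are C(17,2) = 136 ways to draw 2 balls.
All same label: C(7,2) + C(6,2) + C(4,2) = 21 + 15 + 6 = 42.
Probability = 42/136 = 21/68.

21/68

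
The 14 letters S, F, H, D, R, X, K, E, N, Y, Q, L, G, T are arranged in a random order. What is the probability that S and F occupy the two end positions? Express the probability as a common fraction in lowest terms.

1/91

There are 14! = 87178291200 arrangements.
Place S and F at the ends in 2 ways, arrange the remaining 12 in 12! = 479001600 ways: 2·479001600 = 958003200.
Probability = 958003200/87178291200 = 1/91.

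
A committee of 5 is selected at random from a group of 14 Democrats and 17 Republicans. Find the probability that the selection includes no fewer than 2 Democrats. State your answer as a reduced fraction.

Total selections: C(31,5) = 169911.
Count the complement (fewer than 2 Democrats): C(14,0)·C(17,5) + C(14,1)·C(17,4) = 6188 + 33320 = 39508.
Probability = 1 − 39508/169911 = 130403/169911 = 18629/24273.

18629/24273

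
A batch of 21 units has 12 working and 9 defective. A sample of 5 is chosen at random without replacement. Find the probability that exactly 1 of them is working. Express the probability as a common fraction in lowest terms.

24/323

There are C(21,5) = 20349 ways to choose 5 from 21.
Selections with exactly 1 working: choose 1 of the 12 working and 4 of the 9 defective, C(12,1)·C(9,4) = 12·126 = 1512.
Probability = 1512/20349 = 24/323.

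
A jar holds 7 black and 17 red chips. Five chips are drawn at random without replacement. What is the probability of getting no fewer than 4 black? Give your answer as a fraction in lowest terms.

There are C(24,5) = 42504 ways to choose the 5.
Favorable selections (no fewer than 4 black): C(7,4)·C(17,1) + C(7,5)·C(17,0) = 595 + 21 = 616.
Probability = 616/42504 = 1/69.

1/69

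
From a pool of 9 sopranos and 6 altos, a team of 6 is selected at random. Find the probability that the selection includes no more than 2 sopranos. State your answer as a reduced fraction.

Total selections: C(15,6) = 5005.
Favorable selections (no more than 2 sopranos): C(9,0)·C(6,6) + C(9,1)·C(6,5) + C(9,2)·C(6,4) = 1 + 54 + 540 = 595.
Probability = 595/5005 = 17/143.

17/143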